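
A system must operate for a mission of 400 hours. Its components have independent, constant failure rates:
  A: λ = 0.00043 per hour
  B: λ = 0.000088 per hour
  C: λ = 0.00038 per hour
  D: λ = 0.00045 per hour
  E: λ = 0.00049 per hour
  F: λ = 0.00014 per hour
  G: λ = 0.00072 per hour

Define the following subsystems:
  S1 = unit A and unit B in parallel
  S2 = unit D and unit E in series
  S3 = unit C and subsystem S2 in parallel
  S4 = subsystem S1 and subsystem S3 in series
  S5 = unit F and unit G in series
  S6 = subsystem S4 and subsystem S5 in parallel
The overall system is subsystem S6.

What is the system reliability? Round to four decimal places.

R(A) = exp(−0.00043 × 400) = 0.841979
R(B) = exp(−0.000088 × 400) = 0.965412
R(C) = exp(−0.00038 × 400) = 0.858988
R(D) = exp(−0.00045 × 400) = 0.835270
R(E) = exp(−0.00049 × 400) = 0.822012
R(F) = exp(−0.00014 × 400) = 0.945539
R(G) = exp(−0.00072 × 400) = 0.749762
Parallel (A and B): 1 − (1 − 0.841979)(1 − 0.965412) = 0.994534
Series (D and E): 0.835270 × 0.822012 = 0.686602
Parallel (C and [0.686602]): 1 − (1 − 0.858988)(1 − 0.686602) = 0.955807
Series ([0.994534] and [0.955807]): 0.994534 × 0.955807 = 0.950583
Series (F and G): 0.945539 × 0.749762 = 0.708929
Parallel ([0.950583] and [0.708929]): 1 − (1 − 0.950583)(1 − 0.708929) = 0.9856

0.9856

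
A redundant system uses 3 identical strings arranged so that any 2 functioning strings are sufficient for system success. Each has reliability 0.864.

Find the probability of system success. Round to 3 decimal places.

0.950

R = Σ_{i=2}^{3} C(3,i) p^i (1−p)^{3−i} with p = 0.864
C(3,2)·0.864^2·0.136^1 = 0.30457
C(3,3)·0.864^3·0.136^0 = 0.64497
Sum = 0.950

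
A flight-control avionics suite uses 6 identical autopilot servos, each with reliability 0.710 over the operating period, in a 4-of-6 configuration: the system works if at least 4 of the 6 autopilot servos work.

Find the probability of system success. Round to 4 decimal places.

R = Σ_{i=4}^{6} C(6,i) p^i (1−p)^{6−i} with p = 0.710
C(6,4)·0.710^4·0.290^2 = 0.320568
C(6,5)·0.710^5·0.290^1 = 0.313936
C(6,6)·0.710^6·0.290^0 = 0.128100
Sum = 0.7626

0.7626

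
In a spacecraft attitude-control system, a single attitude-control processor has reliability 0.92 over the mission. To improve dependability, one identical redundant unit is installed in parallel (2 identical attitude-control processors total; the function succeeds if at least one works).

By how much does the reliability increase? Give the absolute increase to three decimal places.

R_before = 0.92
R_after = 1 − (1 − 0.92)^2 = 0.994
ΔR = 0.994 − 0.92 = 0.074

0.074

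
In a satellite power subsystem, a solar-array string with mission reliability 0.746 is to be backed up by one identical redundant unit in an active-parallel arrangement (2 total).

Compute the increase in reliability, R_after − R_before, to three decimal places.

R_before = 0.746
R_after = 1 − (1 − 0.746)^2 = 0.935
ΔR = 0.935 − 0.746 = 0.189

0.189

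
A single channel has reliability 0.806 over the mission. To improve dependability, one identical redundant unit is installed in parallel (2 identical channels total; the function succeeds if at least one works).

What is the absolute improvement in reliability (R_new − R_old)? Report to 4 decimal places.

R_before = 0.806
R_after = 1 − (1 − 0.806)^2 = 0.9624
ΔR = 0.9624 − 0.806 = 0.1564

0.1564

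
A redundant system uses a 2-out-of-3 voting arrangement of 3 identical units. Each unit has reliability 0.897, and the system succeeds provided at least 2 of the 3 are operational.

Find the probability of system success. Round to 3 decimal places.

R = Σ_{i=2}^{3} C(3,i) p^i (1−p)^{3−i} with p = 0.897
C(3,2)·0.897^2·0.103^1 = 0.24862
C(3,3)·0.897^3·0.103^0 = 0.72173
Sum = 0.970

0.970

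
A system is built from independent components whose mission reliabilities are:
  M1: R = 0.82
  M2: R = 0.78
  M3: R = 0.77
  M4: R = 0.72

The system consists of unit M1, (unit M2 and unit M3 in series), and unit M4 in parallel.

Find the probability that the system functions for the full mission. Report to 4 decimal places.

Series (M2 and M3): 0.780000 × 0.770000 = 0.600600
Parallel (M1, [0.600600], and M4): 1 − (1 − 0.820000)(1 − 0.600600)(1 − 0.720000) = 0.9799

0.9799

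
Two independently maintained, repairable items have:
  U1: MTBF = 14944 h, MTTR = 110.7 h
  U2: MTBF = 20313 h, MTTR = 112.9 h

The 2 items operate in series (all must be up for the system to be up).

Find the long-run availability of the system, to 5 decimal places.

0.98716

A(U1) = MTBF/(MTBF+MTTR) = 14944/(14944+110.7) = 0.992647
A(U2) = MTBF/(MTBF+MTTR) = 20313/(20313+112.9) = 0.994473
Series availability: 0.992647 × 0.994473 = 0.98716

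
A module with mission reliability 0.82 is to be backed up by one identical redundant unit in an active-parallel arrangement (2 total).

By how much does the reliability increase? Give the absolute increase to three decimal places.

R_before = 0.82
R_after = 1 − (1 − 0.82)^2 = 0.968
ΔR = 0.968 − 0.82 = 0.148

0.148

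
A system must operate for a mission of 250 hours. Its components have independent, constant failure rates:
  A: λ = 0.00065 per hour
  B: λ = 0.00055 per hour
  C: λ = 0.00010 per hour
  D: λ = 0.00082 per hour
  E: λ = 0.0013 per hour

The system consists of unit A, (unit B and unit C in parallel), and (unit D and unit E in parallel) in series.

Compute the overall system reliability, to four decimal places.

0.8037

R(A) = exp(−0.00065 × 250) = 0.850016
R(B) = exp(−0.00055 × 250) = 0.871534
R(C) = exp(−0.00010 × 250) = 0.975310
R(D) = exp(−0.00082 × 250) = 0.814647
R(E) = exp(−0.0013 × 250) = 0.722527
Parallel (B and C): 1 − (1 − 0.871534)(1 − 0.975310) = 0.996828
Parallel (D and E): 1 − (1 − 0.814647)(1 − 0.722527) = 0.948570
Series (A, [0.996828], and [0.948570]): 0.850016 × 0.996828 × 0.948570 = 0.8037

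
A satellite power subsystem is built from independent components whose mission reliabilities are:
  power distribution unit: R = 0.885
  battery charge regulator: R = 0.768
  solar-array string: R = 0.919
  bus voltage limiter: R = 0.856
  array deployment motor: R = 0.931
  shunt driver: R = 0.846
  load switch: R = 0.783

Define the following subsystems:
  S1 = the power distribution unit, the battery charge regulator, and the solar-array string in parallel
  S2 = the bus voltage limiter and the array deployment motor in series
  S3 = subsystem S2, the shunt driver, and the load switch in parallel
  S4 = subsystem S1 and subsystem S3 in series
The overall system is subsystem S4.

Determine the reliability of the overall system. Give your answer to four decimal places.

Parallel (power distribution unit, battery charge regulator, and solar-array string): 1 − (1 − 0.885000)(1 − 0.768000)(1 − 0.919000) = 0.997839
Series (bus voltage limiter and array deployment motor): 0.856000 × 0.931000 = 0.796936
Parallel ([0.796936], shunt driver, and load switch): 1 − (1 − 0.796936)(1 − 0.846000)(1 − 0.783000) = 0.993214
Series ([0.997839] and [0.993214]): 0.997839 × 0.993214 = 0.9911

0.9911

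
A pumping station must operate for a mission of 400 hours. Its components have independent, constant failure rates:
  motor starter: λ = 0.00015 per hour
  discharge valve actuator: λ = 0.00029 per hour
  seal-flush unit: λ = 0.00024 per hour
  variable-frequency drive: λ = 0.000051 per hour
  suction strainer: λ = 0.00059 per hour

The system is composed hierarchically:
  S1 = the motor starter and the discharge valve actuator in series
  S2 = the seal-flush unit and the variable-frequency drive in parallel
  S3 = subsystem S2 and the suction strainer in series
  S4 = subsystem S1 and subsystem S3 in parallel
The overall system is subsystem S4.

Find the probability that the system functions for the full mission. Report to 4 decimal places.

0.9658

R(motor starter) = exp(−0.00015 × 400) = 0.941765
R(discharge valve actuator) = exp(−0.00029 × 400) = 0.890475
R(seal-flush unit) = exp(−0.00024 × 400) = 0.908464
R(variable-frequency drive) = exp(−0.000051 × 400) = 0.979807
R(suction strainer) = exp(−0.00059 × 400) = 0.789781
Series (motor starter and discharge valve actuator): 0.941765 × 0.890475 = 0.838618
Parallel (seal-flush unit and variable-frequency drive): 1 − (1 − 0.908464)(1 − 0.979807) = 0.998152
Series ([0.998152] and suction strainer): 0.998152 × 0.789781 = 0.788321
Parallel ([0.838618] and [0.788321]): 1 − (1 − 0.838618)(1 − 0.788321) = 0.9658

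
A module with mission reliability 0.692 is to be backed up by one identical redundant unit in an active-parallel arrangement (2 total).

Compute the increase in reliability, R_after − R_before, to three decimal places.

0.213

R_before = 0.692
R_after = 1 − (1 − 0.692)^2 = 0.905
ΔR = 0.905 − 0.692 = 0.213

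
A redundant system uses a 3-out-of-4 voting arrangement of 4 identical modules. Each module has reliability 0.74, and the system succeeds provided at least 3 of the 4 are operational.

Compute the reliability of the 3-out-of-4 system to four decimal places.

0.7213

R = Σ_{i=3}^{4} C(4,i) p^i (1−p)^{4−i} with p = 0.74
C(4,3)·0.74^3·0.26^1 = 0.421433
C(4,4)·0.74^4·0.26^0 = 0.299866
Sum = 0.7213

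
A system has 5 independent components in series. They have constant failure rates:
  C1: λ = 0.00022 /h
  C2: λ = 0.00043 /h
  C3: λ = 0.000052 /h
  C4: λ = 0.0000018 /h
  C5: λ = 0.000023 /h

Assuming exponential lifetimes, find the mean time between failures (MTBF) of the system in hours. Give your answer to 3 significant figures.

Series of exponential components: λ_sys = Σ λ_i
λ_sys = 0.00022 + 0.00043 + 0.000052 + 0.0000018 + 0.000023 = 7.2680e-04 /h
MTBF = 1 / λ_sys = 1380 h

1380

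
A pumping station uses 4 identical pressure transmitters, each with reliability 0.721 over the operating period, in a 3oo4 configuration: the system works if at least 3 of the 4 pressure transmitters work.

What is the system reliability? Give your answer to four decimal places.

0.6885

R = Σ_{i=3}^{4} C(4,i) p^i (1−p)^{4−i} with p = 0.721
C(4,3)·0.721^3·0.279^1 = 0.418283
C(4,4)·0.721^4·0.279^0 = 0.270235
Sum = 0.6885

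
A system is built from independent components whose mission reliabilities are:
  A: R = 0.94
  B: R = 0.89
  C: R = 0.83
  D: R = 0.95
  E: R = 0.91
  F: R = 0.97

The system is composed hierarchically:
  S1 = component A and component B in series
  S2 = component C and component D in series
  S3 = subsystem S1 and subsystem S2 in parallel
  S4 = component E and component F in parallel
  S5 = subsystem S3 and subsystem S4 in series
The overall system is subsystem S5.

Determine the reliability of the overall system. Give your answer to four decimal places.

Series (A and B): 0.940000 × 0.890000 = 0.836600
Series (C and D): 0.830000 × 0.950000 = 0.788500
Parallel ([0.836600] and [0.788500]): 1 − (1 − 0.836600)(1 − 0.788500) = 0.965441
Parallel (E and F): 1 − (1 − 0.910000)(1 − 0.970000) = 0.997300
Series ([0.965441] and [0.997300]): 0.965441 × 0.997300 = 0.9628

0.9628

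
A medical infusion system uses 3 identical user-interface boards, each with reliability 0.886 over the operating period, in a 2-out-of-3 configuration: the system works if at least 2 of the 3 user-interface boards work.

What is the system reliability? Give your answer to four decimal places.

R = Σ_{i=2}^{3} C(3,i) p^i (1−p)^{3−i} with p = 0.886
C(3,2)·0.886^2·0.114^1 = 0.268469
C(3,3)·0.886^3·0.114^0 = 0.695506
Sum = 0.9640

0.9640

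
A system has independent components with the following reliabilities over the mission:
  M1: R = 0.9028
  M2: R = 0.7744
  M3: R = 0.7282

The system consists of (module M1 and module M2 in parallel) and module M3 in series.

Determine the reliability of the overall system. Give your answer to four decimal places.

0.7122

Parallel (M1 and M2): 1 − (1 − 0.902800)(1 − 0.774400) = 0.978072
Series ([0.978072] and M3): 0.978072 × 0.728200 = 0.7122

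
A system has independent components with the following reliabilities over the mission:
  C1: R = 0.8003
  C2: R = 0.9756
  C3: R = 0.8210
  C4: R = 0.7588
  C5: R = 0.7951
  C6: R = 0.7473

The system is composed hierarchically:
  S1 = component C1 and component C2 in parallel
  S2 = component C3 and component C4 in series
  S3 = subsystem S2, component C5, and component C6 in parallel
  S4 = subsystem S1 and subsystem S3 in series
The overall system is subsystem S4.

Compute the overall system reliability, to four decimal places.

Parallel (C1 and C2): 1 − (1 − 0.800300)(1 − 0.975600) = 0.995127
Series (C3 and C4): 0.821000 × 0.758800 = 0.622975
Parallel ([0.622975], C5, and C6): 1 − (1 − 0.622975)(1 − 0.795100)(1 − 0.747300) = 0.980478
Series ([0.995127] and [0.980478]): 0.995127 × 0.980478 = 0.9757

0.9757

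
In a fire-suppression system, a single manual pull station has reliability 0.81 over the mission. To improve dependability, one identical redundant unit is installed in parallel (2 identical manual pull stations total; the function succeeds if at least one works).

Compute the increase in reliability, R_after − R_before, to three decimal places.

0.154

R_before = 0.81
R_after = 1 − (1 − 0.81)^2 = 0.964
ΔR = 0.964 − 0.81 = 0.154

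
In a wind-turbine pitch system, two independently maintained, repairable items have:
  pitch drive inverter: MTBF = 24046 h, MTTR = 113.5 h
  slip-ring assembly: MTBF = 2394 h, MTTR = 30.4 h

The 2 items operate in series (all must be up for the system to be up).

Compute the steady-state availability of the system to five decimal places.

A(pitch drive inverter) = MTBF/(MTBF+MTTR) = 24046/(24046+113.5) = 0.995302
A(slip-ring assembly) = MTBF/(MTBF+MTTR) = 2394/(2394+30.4) = 0.987461
Series availability: 0.995302 × 0.987461 = 0.98282

0.98282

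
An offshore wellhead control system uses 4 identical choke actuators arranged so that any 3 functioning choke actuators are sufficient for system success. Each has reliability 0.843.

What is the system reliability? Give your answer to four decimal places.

R = Σ_{i=3}^{4} C(4,i) p^i (1−p)^{4−i} with p = 0.843
C(4,3)·0.843^3·0.157^1 = 0.376220
C(4,4)·0.843^4·0.157^0 = 0.505022
Sum = 0.8812

0.8812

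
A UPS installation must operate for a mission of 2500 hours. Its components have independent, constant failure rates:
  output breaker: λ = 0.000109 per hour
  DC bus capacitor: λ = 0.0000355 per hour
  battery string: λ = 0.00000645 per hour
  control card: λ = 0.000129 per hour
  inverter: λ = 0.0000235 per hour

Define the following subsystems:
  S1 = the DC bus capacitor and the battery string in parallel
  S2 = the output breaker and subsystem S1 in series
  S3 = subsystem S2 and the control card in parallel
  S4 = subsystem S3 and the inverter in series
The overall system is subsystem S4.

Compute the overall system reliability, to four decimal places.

0.8807

R(output breaker) = exp(−0.000109 × 2500) = 0.761473
R(DC bus capacitor) = exp(−0.0000355 × 2500) = 0.915074
R(battery string) = exp(−0.00000645 × 2500) = 0.984004
R(control card) = exp(−0.000129 × 2500) = 0.724336
R(inverter) = exp(−0.0000235 × 2500) = 0.942942
Parallel (DC bus capacitor and battery string): 1 − (1 − 0.915074)(1 − 0.984004) = 0.998642
Series (output breaker and [0.998642]): 0.761473 × 0.998642 = 0.760439
Parallel ([0.760439] and control card): 1 − (1 − 0.760439)(1 − 0.724336) = 0.933962
Series ([0.933962] and inverter): 0.933962 × 0.942942 = 0.8807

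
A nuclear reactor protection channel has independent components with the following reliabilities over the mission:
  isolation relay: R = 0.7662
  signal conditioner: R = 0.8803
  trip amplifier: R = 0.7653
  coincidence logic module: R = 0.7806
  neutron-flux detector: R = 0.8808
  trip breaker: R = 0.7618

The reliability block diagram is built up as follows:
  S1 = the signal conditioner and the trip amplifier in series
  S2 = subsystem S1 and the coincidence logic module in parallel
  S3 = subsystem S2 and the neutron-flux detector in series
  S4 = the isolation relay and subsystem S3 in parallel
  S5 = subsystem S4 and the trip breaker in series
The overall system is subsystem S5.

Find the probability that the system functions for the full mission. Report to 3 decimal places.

0.729

Series (signal conditioner and trip amplifier): 0.88030 × 0.76530 = 0.67369
Parallel ([0.67369] and coincidence logic module): 1 − (1 − 0.67369)(1 − 0.78060) = 0.92841
Series ([0.92841] and neutron-flux detector): 0.92841 × 0.88080 = 0.81774
Parallel (isolation relay and [0.81774]): 1 − (1 − 0.76620)(1 − 0.81774) = 0.95739
Series ([0.95739] and trip breaker): 0.95739 × 0.76180 = 0.729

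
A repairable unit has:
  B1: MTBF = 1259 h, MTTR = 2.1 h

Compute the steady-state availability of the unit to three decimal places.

0.998

A(B1) = MTBF/(MTBF+MTTR) = 1259/(1259+2.1) = 0.998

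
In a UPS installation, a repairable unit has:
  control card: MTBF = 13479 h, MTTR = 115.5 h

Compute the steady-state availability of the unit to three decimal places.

0.992

A(control card) = MTBF/(MTBF+MTTR) = 13479/(13479+115.5) = 0.992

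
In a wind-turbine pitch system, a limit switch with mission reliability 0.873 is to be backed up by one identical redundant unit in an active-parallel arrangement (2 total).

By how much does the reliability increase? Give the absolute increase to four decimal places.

0.1109

R_before = 0.873
R_after = 1 − (1 − 0.873)^2 = 0.9839
ΔR = 0.9839 − 0.873 = 0.1109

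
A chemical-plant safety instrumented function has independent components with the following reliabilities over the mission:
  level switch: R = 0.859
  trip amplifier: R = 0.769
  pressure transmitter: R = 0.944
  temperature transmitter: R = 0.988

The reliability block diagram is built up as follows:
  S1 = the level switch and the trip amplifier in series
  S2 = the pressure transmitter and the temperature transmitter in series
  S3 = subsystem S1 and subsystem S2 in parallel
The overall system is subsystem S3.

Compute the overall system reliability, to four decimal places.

0.9771

Series (level switch and trip amplifier): 0.859000 × 0.769000 = 0.660571
Series (pressure transmitter and temperature transmitter): 0.944000 × 0.988000 = 0.932672
Parallel ([0.660571] and [0.932672]): 1 − (1 − 0.660571)(1 − 0.932672) = 0.9771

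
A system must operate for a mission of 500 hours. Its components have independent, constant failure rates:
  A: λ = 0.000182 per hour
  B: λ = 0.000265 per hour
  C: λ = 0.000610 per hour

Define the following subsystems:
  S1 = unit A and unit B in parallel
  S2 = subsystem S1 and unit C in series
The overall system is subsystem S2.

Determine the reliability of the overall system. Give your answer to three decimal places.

0.729

R(A) = exp(−0.000182 × 500) = 0.91302
R(B) = exp(−0.000265 × 500) = 0.87590
R(C) = exp(−0.000610 × 500) = 0.73712
Parallel (A and B): 1 − (1 − 0.91302)(1 − 0.87590) = 0.98921
Series ([0.98921] and C): 0.98921 × 0.73712 = 0.729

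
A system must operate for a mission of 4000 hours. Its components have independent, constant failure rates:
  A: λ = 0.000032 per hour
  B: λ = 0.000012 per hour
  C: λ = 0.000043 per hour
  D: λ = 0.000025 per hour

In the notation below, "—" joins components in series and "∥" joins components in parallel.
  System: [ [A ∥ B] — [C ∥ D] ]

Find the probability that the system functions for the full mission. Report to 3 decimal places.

R(A) = exp(−0.000032 × 4000) = 0.87985
R(B) = exp(−0.000012 × 4000) = 0.95313
R(C) = exp(−0.000043 × 4000) = 0.84198
R(D) = exp(−0.000025 × 4000) = 0.90484
Parallel (A and B): 1 − (1 − 0.87985)(1 − 0.95313) = 0.99437
Parallel (C and D): 1 − (1 − 0.84198)(1 − 0.90484) = 0.98496
Series ([0.99437] and [0.98496]): 0.99437 × 0.98496 = 0.979

0.979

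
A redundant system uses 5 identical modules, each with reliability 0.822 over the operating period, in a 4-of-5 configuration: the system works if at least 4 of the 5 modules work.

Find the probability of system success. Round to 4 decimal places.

0.7816

R = Σ_{i=4}^{5} C(5,i) p^i (1−p)^{5−i} with p = 0.822
C(5,4)·0.822^4·0.178^1 = 0.406328
C(5,5)·0.822^5·0.178^0 = 0.375283
Sum = 0.7816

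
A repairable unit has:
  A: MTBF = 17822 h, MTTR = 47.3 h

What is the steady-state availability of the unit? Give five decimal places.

A(A) = MTBF/(MTBF+MTTR) = 17822/(17822+47.3) = 0.99735

0.99735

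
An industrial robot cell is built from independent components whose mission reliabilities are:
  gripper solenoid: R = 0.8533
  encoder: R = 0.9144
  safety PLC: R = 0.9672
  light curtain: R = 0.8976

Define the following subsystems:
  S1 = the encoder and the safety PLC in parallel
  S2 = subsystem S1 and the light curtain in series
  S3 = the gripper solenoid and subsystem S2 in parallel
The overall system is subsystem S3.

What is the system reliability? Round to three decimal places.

Parallel (encoder and safety PLC): 1 − (1 − 0.91440)(1 − 0.96720) = 0.99719
Series ([0.99719] and light curtain): 0.99719 × 0.89760 = 0.89508
Parallel (gripper solenoid and [0.89508]): 1 − (1 − 0.85330)(1 − 0.89508) = 0.985

0.985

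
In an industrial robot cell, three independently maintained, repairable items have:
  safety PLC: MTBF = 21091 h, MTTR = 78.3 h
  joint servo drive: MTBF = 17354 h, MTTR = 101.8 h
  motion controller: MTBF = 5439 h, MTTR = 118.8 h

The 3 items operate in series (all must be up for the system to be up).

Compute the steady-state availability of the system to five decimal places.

0.96932

A(safety PLC) = MTBF/(MTBF+MTTR) = 21091/(21091+78.3) = 0.996301
A(joint servo drive) = MTBF/(MTBF+MTTR) = 17354/(17354+101.8) = 0.994168
A(motion controller) = MTBF/(MTBF+MTTR) = 5439/(5439+118.8) = 0.978625
Series availability: 0.996301 × 0.994168 × 0.978625 = 0.96932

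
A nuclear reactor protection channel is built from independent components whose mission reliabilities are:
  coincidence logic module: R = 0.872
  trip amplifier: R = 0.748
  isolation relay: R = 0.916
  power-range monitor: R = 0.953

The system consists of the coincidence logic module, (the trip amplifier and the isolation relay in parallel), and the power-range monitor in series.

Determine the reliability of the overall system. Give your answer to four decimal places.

Parallel (trip amplifier and isolation relay): 1 − (1 − 0.748000)(1 − 0.916000) = 0.978832
Series (coincidence logic module, [0.978832], and power-range monitor): 0.872000 × 0.978832 × 0.953000 = 0.8134

0.8134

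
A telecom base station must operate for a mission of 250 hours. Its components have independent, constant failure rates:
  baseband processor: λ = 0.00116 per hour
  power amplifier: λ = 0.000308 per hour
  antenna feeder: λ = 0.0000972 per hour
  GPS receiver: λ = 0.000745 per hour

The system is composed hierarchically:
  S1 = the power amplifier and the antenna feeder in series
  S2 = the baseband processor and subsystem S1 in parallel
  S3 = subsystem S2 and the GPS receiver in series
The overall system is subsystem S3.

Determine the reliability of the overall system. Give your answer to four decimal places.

R(baseband processor) = exp(−0.00116 × 250) = 0.748264
R(power amplifier) = exp(−0.000308 × 250) = 0.925890
R(antenna feeder) = exp(−0.0000972 × 250) = 0.975993
R(GPS receiver) = exp(−0.000745 × 250) = 0.830066
Series (power amplifier and antenna feeder): 0.925890 × 0.975993 = 0.903662
Parallel (baseband processor and [0.903662]): 1 − (1 − 0.748264)(1 − 0.903662) = 0.975748
Series ([0.975748] and GPS receiver): 0.975748 × 0.830066 = 0.8099

0.8099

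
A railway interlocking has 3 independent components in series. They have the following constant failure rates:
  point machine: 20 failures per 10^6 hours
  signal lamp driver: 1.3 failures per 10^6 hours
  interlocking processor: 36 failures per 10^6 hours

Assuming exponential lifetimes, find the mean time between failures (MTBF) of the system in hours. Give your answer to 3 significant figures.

Series of exponential components: λ_sys = Σ λ_i
λ_sys = 0.000020 + 0.0000013 + 0.000036 = 5.7300e-05 /h
MTBF = 1 / λ_sys = 17500 h

17500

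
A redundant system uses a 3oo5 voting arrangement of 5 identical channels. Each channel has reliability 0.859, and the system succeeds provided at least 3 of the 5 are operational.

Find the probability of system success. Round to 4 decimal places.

0.9776

R = Σ_{i=3}^{5} C(5,i) p^i (1−p)^{5−i} with p = 0.859
C(5,3)·0.859^3·0.141^2 = 0.126014
C(5,4)·0.859^4·0.141^1 = 0.383850
C(5,5)·0.859^5·0.141^0 = 0.467698
Sum = 0.9776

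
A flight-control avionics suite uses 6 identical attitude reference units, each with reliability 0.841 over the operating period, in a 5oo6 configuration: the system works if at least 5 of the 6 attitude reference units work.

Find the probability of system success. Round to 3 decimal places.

R = Σ_{i=5}^{6} C(6,i) p^i (1−p)^{6−i} with p = 0.841
C(6,5)·0.841^5·0.159^1 = 0.40135
C(6,6)·0.841^6·0.159^0 = 0.35381
Sum = 0.755

0.755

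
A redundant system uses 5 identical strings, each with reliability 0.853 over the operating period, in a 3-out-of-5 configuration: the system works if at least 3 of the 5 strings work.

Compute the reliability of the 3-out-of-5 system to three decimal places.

R = Σ_{i=3}^{5} C(5,i) p^i (1−p)^{5−i} with p = 0.853
C(5,3)·0.853^3·0.147^2 = 0.13412
C(5,4)·0.853^4·0.147^1 = 0.38912
C(5,5)·0.853^5·0.147^0 = 0.45159
Sum = 0.975

0.975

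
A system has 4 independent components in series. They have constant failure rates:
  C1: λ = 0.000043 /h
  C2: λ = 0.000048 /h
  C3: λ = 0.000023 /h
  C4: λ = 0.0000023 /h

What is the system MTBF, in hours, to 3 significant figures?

Series of exponential components: λ_sys = Σ λ_i
λ_sys = 0.000043 + 0.000048 + 0.000023 + 0.0000023 = 1.1630e-04 /h
MTBF = 1 / λ_sys = 8600 h

8600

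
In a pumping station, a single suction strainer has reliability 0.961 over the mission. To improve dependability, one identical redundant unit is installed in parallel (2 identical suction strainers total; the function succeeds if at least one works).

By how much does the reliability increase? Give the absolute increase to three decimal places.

R_before = 0.961
R_after = 1 − (1 − 0.961)^2 = 0.998
ΔR = 0.998 − 0.961 = 0.037

0.037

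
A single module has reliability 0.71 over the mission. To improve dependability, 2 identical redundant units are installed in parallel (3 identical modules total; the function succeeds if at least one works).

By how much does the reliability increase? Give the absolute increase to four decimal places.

R_before = 0.71
R_after = 1 − (1 − 0.71)^3 = 0.9756
ΔR = 0.9756 − 0.71 = 0.2656

0.2656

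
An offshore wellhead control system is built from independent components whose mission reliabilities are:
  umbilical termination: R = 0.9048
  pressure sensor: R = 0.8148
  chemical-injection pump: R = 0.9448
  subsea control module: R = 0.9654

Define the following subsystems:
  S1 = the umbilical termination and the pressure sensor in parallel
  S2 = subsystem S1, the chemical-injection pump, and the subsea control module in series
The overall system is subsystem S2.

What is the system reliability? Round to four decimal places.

Parallel (umbilical termination and pressure sensor): 1 − (1 − 0.904800)(1 − 0.814800) = 0.982369
Series ([0.982369], chemical-injection pump, and subsea control module): 0.982369 × 0.944800 × 0.965400 = 0.8960

0.8960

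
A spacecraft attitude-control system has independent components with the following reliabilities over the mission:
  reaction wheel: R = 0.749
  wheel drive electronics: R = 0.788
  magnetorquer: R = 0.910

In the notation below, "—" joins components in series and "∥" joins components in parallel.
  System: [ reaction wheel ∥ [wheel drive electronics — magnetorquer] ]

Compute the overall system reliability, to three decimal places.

0.929

Series (wheel drive electronics and magnetorquer): 0.78800 × 0.91000 = 0.71708
Parallel (reaction wheel and [0.71708]): 1 − (1 − 0.74900)(1 − 0.71708) = 0.929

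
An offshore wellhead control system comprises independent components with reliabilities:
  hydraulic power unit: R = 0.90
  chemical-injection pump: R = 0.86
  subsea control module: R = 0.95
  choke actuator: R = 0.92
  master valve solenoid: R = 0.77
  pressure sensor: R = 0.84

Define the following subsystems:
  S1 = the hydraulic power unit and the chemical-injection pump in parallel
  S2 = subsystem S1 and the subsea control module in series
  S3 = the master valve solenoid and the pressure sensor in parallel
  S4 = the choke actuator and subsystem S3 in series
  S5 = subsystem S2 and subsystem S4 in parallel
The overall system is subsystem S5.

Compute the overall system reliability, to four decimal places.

Parallel (hydraulic power unit and chemical-injection pump): 1 − (1 − 0.900000)(1 − 0.860000) = 0.986000
Series ([0.986000] and subsea control module): 0.986000 × 0.950000 = 0.936700
Parallel (master valve solenoid and pressure sensor): 1 − (1 − 0.770000)(1 − 0.840000) = 0.963200
Series (choke actuator and [0.963200]): 0.920000 × 0.963200 = 0.886144
Parallel ([0.936700] and [0.886144]): 1 − (1 − 0.936700)(1 − 0.886144) = 0.9928

0.9928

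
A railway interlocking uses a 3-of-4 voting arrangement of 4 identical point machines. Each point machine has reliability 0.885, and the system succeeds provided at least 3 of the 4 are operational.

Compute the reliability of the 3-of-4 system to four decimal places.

R = Σ_{i=3}^{4} C(4,i) p^i (1−p)^{4−i} with p = 0.885
C(4,3)·0.885^3·0.115^1 = 0.318851
C(4,4)·0.885^4·0.115^0 = 0.613441
Sum = 0.9323

0.9323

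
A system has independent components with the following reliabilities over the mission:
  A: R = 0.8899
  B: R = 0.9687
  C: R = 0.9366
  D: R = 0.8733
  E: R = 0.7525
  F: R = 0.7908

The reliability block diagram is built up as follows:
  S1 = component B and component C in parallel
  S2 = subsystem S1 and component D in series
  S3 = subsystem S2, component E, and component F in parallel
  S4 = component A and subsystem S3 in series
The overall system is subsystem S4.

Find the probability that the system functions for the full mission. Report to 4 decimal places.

0.8840

Parallel (B and C): 1 − (1 − 0.968700)(1 − 0.936600) = 0.998016
Series ([0.998016] and D): 0.998016 × 0.873300 = 0.871567
Parallel ([0.871567], E, and F): 1 − (1 − 0.871567)(1 − 0.752500)(1 − 0.790800) = 0.993350
Series (A and [0.993350]): 0.889900 × 0.993350 = 0.8840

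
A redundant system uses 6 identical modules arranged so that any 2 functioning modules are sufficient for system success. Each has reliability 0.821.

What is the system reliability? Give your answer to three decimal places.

R = Σ_{i=2}^{6} C(6,i) p^i (1−p)^{6−i} with p = 0.821
C(6,2)·0.821^2·0.179^4 = 0.01038
C(6,3)·0.821^3·0.179^3 = 0.06348
C(6,4)·0.821^4·0.179^2 = 0.21836
C(6,5)·0.821^5·0.179^1 = 0.40061
C(6,6)·0.821^6·0.179^0 = 0.30624
Sum = 0.999

0.999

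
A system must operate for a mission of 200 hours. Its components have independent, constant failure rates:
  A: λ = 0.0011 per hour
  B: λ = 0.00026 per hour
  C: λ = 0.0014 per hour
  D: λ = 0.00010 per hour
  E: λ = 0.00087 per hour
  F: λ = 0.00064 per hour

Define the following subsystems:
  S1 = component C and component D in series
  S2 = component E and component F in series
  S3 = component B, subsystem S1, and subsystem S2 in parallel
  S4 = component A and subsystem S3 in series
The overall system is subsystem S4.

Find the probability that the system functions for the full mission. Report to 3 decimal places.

0.800

R(A) = exp(−0.0011 × 200) = 0.80252
R(B) = exp(−0.00026 × 200) = 0.94933
R(C) = exp(−0.0014 × 200) = 0.75578
R(D) = exp(−0.00010 × 200) = 0.98020
R(E) = exp(−0.00087 × 200) = 0.84030
R(F) = exp(−0.00064 × 200) = 0.87985
Series (C and D): 0.75578 × 0.98020 = 0.74082
Series (E and F): 0.84030 × 0.87985 = 0.73934
Parallel (B, [0.74082], and [0.73934]): 1 − (1 − 0.94933)(1 − 0.74082)(1 − 0.73934) = 0.99658
Series (A and [0.99658]): 0.80252 × 0.99658 = 0.800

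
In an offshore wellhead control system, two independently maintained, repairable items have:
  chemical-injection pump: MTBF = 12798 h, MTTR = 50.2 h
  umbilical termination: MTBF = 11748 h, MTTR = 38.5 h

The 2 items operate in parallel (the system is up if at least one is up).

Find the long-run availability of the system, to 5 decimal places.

0.99999

A(chemical-injection pump) = MTBF/(MTBF+MTTR) = 12798/(12798+50.2) = 0.996093
A(umbilical termination) = MTBF/(MTBF+MTTR) = 11748/(11748+38.5) = 0.996734
Parallel availability: 1 − (1 − 0.996093)(1 − 0.996734) = 0.99999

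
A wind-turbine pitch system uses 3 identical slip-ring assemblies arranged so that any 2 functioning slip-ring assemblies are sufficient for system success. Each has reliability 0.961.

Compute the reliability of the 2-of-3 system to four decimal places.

R = Σ_{i=2}^{3} C(3,i) p^i (1−p)^{3−i} with p = 0.961
C(3,2)·0.961^2·0.039^1 = 0.108052
C(3,3)·0.961^3·0.039^0 = 0.887504
Sum = 0.9956

0.9956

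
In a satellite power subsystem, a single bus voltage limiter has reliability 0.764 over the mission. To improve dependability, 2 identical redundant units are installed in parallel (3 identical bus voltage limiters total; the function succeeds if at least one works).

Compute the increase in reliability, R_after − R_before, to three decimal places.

R_before = 0.764
R_after = 1 − (1 − 0.764)^3 = 0.987
ΔR = 0.987 − 0.764 = 0.223

0.223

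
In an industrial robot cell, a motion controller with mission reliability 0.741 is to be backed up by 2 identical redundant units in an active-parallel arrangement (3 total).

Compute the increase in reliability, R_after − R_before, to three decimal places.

R_before = 0.741
R_after = 1 − (1 − 0.741)^3 = 0.983
ΔR = 0.983 − 0.741 = 0.242

0.242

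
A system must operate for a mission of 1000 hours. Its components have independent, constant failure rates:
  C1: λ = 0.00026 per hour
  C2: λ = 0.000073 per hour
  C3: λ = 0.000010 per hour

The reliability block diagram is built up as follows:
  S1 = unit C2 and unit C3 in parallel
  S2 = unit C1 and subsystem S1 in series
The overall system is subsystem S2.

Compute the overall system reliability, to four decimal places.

R(C1) = exp(−0.00026 × 1000) = 0.771052
R(C2) = exp(−0.000073 × 1000) = 0.929601
R(C3) = exp(−0.000010 × 1000) = 0.990050
Parallel (C2 and C3): 1 − (1 − 0.929601)(1 − 0.990050) = 0.999300
Series (C1 and [0.999300]): 0.771052 × 0.999300 = 0.7705

0.7705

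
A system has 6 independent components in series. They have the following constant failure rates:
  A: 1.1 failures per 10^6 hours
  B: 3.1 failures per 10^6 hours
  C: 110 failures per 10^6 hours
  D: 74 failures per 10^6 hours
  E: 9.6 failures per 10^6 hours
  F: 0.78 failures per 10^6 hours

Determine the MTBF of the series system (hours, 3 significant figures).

Series of exponential components: λ_sys = Σ λ_i
λ_sys = 0.0000011 + 0.0000031 + 0.00011 + 0.000074 + 0.0000096 + 0.00000078 = 1.9858e-04 /h
MTBF = 1 / λ_sys = 5040 h

5040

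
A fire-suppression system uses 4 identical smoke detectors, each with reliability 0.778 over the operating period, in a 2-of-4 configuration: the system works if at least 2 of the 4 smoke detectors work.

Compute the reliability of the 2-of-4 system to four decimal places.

0.9635

R = Σ_{i=2}^{4} C(4,i) p^i (1−p)^{4−i} with p = 0.778
C(4,2)·0.778^2·0.222^2 = 0.178985
C(4,3)·0.778^3·0.222^1 = 0.418169
C(4,4)·0.778^4·0.222^0 = 0.366369
Sum = 0.9635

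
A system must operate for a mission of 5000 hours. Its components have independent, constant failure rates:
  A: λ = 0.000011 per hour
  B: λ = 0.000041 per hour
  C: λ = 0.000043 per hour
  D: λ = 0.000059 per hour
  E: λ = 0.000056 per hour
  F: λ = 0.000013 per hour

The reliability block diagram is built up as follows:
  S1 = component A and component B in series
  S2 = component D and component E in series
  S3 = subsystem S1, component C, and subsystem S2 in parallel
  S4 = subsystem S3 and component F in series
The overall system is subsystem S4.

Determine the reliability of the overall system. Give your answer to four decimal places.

0.9189

R(A) = exp(−0.000011 × 5000) = 0.946485
R(B) = exp(−0.000041 × 5000) = 0.814647
R(C) = exp(−0.000043 × 5000) = 0.806541
R(D) = exp(−0.000059 × 5000) = 0.744532
R(E) = exp(−0.000056 × 5000) = 0.755784
R(F) = exp(−0.000013 × 5000) = 0.937067
Series (A and B): 0.946485 × 0.814647 = 0.771051
Series (D and E): 0.744532 × 0.755784 = 0.562705
Parallel ([0.771051], C, and [0.562705]): 1 − (1 − 0.771051)(1 − 0.806541)(1 − 0.562705) = 0.980631
Series ([0.980631] and F): 0.980631 × 0.937067 = 0.9189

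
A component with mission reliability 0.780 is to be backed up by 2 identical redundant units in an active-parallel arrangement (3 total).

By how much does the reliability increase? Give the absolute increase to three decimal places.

0.209

R_before = 0.780
R_after = 1 − (1 − 0.780)^3 = 0.989
ΔR = 0.989 − 0.780 = 0.209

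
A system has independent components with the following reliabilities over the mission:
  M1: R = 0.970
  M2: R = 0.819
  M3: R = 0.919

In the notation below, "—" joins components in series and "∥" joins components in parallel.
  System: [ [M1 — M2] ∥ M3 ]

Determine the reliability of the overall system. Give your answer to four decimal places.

0.9833

Series (M1 and M2): 0.970000 × 0.819000 = 0.794430
Parallel ([0.794430] and M3): 1 − (1 − 0.794430)(1 − 0.919000) = 0.9833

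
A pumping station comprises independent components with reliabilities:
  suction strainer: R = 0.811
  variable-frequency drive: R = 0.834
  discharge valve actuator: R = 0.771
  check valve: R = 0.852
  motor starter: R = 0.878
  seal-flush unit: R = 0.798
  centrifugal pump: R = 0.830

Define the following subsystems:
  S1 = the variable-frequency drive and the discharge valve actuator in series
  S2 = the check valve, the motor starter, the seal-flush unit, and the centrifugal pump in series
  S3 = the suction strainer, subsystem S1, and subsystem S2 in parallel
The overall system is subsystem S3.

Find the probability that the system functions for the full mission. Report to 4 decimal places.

Series (variable-frequency drive and discharge valve actuator): 0.834000 × 0.771000 = 0.643014
Series (check valve, motor starter, seal-flush unit, and centrifugal pump): 0.852000 × 0.878000 × 0.798000 × 0.830000 = 0.495467
Parallel (suction strainer, [0.643014], and [0.495467]): 1 − (1 − 0.811000)(1 − 0.643014)(1 − 0.495467) = 0.9660

0.9660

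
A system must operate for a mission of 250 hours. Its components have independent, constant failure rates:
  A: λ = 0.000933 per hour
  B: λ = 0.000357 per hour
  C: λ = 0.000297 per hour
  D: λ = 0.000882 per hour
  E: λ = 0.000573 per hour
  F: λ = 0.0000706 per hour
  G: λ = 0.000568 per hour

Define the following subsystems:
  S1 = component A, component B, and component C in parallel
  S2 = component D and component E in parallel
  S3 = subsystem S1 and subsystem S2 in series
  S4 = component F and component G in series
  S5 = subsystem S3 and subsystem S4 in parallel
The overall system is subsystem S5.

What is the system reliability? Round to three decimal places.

R(A) = exp(−0.000933 × 250) = 0.79196
R(B) = exp(−0.000357 × 250) = 0.91462
R(C) = exp(−0.000297 × 250) = 0.92844
R(D) = exp(−0.000882 × 250) = 0.80212
R(E) = exp(−0.000573 × 250) = 0.86654
R(F) = exp(−0.0000706 × 250) = 0.98250
R(G) = exp(−0.000568 × 250) = 0.86762
Parallel (A, B, and C): 1 − (1 − 0.79196)(1 − 0.91462)(1 − 0.92844) = 0.99873
Parallel (D and E): 1 − (1 − 0.80212)(1 − 0.86654) = 0.97359
Series ([0.99873] and [0.97359]): 0.99873 × 0.97359 = 0.97235
Series (F and G): 0.98250 × 0.86762 = 0.85244
Parallel ([0.97235] and [0.85244]): 1 − (1 − 0.97235)(1 − 0.85244) = 0.996

0.996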